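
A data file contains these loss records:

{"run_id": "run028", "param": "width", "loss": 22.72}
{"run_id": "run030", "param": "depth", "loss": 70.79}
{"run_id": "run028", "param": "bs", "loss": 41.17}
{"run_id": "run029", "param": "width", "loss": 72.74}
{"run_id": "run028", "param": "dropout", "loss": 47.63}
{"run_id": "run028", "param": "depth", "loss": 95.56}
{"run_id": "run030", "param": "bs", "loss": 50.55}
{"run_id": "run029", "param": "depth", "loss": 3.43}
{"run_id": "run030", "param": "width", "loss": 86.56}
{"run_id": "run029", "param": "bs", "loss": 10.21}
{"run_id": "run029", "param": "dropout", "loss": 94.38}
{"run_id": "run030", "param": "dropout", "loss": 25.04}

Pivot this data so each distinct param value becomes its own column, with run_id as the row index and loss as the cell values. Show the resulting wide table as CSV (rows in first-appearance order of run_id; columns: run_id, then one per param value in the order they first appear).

run_id,width,depth,bs,dropout
run028,22.72,95.56,41.17,47.63
run030,86.56,70.79,50.55,25.04
run029,72.74,3.43,10.21,94.38

Columns: run_id plus the 4 distinct param values (width, depth, bs, dropout).
For example, row run028 column width takes loss=22.72 from the long row (run028, width).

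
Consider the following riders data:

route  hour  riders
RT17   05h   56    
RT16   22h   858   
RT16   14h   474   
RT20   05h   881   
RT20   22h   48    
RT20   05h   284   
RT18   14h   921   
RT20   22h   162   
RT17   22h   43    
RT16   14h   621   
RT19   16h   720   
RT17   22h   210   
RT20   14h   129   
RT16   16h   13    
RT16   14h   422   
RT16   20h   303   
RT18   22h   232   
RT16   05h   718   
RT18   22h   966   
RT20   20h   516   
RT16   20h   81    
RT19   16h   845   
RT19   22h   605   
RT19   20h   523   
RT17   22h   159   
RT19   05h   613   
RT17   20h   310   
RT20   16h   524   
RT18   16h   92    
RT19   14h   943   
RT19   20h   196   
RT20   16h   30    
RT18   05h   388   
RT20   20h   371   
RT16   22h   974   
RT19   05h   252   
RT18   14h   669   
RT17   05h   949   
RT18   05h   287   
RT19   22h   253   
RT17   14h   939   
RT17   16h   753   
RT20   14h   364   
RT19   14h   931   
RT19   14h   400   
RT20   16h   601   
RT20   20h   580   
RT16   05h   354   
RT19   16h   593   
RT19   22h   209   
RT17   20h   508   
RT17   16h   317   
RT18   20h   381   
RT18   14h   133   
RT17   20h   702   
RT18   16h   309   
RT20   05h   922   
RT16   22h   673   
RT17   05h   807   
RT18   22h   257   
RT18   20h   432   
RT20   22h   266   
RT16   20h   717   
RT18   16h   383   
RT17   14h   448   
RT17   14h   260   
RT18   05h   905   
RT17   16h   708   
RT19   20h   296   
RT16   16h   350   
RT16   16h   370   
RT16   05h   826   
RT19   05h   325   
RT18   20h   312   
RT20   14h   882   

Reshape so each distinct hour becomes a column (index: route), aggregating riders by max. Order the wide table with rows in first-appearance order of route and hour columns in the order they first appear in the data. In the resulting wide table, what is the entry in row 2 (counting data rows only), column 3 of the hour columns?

With rows in first-appearance order of route, row 2 is route=RT16. hour columns in first-appearance order: 05h, 22h, 14h, 16h, 20h; column 3 is 14h.
Long rows with route=RT16, hour=14h: max(474, 621, 422) = 621.

621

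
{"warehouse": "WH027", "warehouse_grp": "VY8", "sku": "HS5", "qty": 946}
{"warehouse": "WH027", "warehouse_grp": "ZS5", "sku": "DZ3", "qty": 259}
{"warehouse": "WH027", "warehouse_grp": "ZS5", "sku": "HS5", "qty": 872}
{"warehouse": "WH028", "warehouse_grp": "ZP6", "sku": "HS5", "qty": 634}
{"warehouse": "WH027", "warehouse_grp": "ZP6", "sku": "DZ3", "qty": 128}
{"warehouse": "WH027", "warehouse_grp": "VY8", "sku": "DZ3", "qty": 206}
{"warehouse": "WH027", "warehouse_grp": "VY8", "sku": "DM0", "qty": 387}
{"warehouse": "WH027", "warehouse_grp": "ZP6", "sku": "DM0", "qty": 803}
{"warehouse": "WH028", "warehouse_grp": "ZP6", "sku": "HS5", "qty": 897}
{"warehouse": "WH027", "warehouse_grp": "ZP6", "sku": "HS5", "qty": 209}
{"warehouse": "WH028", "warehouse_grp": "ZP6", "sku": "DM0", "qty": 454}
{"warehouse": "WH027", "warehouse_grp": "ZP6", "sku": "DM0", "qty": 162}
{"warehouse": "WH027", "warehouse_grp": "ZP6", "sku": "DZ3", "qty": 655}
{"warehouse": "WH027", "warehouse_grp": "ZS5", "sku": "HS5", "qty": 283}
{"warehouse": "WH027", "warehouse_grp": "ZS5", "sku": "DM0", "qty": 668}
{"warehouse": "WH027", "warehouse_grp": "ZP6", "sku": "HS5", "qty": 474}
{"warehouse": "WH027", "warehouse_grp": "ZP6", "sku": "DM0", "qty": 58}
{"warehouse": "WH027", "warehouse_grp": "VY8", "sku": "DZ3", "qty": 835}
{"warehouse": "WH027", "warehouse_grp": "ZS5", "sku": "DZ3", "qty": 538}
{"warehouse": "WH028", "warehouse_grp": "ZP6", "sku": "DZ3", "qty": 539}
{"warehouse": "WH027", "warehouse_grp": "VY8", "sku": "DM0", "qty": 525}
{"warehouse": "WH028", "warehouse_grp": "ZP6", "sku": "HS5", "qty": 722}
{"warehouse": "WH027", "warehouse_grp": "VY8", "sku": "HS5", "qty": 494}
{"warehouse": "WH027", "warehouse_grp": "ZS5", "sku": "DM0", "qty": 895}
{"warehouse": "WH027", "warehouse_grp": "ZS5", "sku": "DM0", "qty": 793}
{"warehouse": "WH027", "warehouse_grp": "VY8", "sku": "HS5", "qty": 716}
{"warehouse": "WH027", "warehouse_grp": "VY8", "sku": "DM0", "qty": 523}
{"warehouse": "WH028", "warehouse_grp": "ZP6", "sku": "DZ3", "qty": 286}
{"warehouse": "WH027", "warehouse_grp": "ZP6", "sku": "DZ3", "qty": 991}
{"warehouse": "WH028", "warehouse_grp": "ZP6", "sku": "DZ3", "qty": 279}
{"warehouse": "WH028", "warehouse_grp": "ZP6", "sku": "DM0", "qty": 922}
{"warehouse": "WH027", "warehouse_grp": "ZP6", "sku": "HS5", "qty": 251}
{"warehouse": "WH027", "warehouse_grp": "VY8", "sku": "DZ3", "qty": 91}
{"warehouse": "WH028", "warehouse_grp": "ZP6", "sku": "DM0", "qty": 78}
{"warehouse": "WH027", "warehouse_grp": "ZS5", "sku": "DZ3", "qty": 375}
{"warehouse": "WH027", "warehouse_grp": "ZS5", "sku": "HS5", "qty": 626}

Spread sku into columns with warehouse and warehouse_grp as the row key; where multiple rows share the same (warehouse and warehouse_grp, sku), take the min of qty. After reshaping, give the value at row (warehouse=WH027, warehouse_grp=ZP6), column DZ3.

128

Rows with warehouse=WH027, warehouse_grp=ZP6 and sku=DZ3: qty values are 128, 655, 991.
min(128, 655, 991) = 128.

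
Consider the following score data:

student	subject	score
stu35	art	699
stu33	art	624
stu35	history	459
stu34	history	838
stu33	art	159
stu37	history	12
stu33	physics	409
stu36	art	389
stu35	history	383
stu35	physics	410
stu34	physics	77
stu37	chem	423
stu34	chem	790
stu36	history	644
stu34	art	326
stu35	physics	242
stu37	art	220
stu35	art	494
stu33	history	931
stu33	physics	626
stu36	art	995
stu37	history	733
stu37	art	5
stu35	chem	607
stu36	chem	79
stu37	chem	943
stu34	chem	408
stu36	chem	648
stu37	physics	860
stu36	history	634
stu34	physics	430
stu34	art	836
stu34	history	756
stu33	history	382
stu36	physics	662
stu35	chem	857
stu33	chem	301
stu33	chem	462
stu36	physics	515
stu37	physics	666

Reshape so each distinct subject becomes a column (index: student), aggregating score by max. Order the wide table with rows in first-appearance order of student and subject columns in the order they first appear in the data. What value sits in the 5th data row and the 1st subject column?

995

With rows in first-appearance order of student, row 5 is student=stu36. subject columns in first-appearance order: art, history, physics, chem; column 1 is art.
Long rows with student=stu36, subject=art: max(389, 995) = 995.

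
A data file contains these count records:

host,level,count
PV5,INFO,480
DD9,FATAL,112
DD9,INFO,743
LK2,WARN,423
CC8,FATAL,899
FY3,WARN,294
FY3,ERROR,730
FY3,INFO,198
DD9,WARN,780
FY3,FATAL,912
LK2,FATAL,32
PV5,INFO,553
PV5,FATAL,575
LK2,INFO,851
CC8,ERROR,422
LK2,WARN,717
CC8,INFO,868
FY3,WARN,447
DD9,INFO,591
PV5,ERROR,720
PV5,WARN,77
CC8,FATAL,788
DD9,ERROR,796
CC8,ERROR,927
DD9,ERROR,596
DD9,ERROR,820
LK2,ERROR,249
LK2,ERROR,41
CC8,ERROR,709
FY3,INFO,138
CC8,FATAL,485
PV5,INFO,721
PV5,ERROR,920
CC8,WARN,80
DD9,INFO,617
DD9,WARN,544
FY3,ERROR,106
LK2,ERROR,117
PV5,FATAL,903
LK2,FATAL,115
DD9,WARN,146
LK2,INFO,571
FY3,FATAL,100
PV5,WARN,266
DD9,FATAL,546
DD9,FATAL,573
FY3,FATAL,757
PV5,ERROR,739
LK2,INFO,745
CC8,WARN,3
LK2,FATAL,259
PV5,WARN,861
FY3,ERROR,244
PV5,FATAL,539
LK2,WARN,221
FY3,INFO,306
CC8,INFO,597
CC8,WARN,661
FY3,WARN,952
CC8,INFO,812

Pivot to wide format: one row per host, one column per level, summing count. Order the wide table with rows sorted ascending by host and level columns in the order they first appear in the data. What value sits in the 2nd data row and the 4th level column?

With rows sorted ascending by host, row 2 is host=DD9. level columns in first-appearance order: INFO, FATAL, WARN, ERROR; column 4 is ERROR.
Long rows with host=DD9, level=ERROR: 796 + 596 + 820 = 2212.

2212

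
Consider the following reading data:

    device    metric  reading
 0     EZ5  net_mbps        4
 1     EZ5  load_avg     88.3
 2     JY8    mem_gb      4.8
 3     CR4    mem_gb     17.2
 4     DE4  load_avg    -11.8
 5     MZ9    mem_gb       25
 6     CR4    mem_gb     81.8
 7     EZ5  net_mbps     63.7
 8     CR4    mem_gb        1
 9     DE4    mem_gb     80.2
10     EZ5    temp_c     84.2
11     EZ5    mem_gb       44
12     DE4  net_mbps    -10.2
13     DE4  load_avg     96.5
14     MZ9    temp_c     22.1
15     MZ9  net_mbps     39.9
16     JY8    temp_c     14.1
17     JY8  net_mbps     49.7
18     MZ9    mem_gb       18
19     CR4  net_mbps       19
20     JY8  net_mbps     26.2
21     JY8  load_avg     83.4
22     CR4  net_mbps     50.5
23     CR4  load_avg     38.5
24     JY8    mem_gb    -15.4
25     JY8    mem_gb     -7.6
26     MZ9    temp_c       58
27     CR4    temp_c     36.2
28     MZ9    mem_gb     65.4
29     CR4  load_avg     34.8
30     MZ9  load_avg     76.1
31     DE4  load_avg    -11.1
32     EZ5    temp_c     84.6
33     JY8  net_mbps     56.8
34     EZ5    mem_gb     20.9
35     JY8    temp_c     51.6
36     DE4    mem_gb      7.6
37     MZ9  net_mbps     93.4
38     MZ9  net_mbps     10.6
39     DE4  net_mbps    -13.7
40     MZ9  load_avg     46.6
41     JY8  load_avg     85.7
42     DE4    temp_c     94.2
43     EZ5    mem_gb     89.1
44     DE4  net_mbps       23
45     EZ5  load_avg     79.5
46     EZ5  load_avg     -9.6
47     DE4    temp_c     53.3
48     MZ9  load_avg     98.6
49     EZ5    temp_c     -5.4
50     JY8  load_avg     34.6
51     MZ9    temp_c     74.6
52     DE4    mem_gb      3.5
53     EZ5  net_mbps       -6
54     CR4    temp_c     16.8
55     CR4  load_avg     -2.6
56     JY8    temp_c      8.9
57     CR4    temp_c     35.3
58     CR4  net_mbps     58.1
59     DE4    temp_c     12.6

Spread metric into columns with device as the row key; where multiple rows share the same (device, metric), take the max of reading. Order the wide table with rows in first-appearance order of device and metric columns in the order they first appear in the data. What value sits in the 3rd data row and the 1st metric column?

With rows in first-appearance order of device, row 3 is device=CR4. metric columns in first-appearance order: net_mbps, load_avg, mem_gb, temp_c; column 1 is net_mbps.
Long rows with device=CR4, metric=net_mbps: max(19, 50.5, 58.1) = 58.1.

58.1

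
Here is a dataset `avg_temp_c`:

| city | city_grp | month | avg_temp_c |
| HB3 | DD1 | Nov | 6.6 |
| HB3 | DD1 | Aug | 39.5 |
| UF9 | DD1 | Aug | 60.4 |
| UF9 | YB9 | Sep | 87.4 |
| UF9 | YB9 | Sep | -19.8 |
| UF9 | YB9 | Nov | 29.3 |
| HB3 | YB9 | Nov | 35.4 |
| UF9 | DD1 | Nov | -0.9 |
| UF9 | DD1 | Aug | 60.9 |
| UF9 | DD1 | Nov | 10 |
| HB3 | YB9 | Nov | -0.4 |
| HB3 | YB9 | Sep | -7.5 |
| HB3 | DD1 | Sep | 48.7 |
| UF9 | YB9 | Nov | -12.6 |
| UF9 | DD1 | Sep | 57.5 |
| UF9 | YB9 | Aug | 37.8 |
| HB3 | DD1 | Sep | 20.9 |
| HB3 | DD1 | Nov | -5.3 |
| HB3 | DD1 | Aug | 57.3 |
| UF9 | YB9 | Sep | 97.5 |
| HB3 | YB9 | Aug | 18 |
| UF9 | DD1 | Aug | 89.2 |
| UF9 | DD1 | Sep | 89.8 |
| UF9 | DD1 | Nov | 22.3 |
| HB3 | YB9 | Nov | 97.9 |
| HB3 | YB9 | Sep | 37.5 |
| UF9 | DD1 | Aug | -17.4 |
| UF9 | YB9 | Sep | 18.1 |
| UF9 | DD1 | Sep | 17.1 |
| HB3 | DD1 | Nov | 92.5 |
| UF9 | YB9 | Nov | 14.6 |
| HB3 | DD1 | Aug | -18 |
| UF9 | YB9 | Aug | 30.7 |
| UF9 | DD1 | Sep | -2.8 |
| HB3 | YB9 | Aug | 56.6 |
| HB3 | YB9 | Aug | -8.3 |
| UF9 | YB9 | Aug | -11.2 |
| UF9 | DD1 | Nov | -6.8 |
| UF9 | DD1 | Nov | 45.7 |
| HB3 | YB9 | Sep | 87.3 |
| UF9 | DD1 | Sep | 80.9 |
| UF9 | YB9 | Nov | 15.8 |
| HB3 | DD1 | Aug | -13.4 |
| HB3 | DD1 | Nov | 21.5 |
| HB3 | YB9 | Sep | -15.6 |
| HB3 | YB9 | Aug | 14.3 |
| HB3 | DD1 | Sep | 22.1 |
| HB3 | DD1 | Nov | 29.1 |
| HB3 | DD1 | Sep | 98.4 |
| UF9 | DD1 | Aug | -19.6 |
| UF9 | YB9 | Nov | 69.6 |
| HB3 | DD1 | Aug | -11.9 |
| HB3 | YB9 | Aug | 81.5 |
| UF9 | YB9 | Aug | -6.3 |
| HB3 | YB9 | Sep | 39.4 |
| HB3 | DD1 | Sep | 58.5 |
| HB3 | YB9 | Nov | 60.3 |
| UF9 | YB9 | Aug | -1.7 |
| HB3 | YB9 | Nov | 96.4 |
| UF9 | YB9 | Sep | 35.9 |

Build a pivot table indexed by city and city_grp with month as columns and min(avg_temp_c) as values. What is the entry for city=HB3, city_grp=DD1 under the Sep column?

20.9

Rows with city=HB3, city_grp=DD1 and month=Sep: avg_temp_c values are 48.7, 20.9, 22.1, 98.4, 58.5.
min(48.7, 20.9, 22.1, 98.4, 58.5) = 20.9.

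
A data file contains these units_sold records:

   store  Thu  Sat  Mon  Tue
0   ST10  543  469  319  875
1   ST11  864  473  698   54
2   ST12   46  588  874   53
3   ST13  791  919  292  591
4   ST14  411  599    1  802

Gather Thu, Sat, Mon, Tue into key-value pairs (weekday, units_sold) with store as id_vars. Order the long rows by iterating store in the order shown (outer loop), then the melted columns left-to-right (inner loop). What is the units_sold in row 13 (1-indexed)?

20 rows total (5 × 4). Row 13: index ⌊(13-1)/4⌋ = 3 into store → ST13; (13-1) mod 4 = 0 into the melted columns → Thu.
So row 13 is (ST13, Thu, 791); units_sold = 791.

791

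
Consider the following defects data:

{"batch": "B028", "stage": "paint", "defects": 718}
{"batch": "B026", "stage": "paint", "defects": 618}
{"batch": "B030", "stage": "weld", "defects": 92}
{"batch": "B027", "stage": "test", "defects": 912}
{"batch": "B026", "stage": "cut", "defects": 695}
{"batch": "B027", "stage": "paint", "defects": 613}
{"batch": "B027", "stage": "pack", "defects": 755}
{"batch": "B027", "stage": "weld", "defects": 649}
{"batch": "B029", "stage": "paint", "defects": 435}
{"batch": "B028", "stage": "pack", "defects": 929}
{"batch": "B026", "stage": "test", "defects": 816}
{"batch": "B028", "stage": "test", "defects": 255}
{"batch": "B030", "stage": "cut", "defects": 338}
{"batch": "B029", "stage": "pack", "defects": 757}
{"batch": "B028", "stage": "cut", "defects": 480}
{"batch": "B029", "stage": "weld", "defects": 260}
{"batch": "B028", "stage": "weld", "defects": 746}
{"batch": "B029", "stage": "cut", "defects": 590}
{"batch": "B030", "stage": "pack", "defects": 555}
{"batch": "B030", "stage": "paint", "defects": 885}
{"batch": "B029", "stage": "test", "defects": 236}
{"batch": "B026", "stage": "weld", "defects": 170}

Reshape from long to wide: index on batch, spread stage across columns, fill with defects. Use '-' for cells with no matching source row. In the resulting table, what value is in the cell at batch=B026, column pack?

-

No long-format row has batch=B026 and stage=pack, so the cell is -.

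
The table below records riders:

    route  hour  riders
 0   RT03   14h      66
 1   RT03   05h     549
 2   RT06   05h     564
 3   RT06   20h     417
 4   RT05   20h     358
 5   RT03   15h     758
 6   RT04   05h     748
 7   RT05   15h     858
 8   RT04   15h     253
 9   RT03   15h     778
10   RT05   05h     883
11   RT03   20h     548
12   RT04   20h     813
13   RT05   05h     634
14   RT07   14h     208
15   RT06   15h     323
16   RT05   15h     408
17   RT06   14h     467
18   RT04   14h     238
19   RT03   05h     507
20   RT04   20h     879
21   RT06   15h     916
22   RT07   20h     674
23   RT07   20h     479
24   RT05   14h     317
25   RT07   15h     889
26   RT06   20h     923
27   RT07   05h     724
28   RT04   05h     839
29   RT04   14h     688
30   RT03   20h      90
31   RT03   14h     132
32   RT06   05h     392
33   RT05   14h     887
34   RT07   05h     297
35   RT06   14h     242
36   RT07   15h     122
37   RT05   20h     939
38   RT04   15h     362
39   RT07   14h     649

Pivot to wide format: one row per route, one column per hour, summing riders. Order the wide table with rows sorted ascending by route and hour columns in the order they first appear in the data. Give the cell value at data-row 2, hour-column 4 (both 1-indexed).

615

With rows sorted ascending by route, row 2 is route=RT04. hour columns in first-appearance order: 14h, 05h, 20h, 15h; column 4 is 15h.
Long rows with route=RT04, hour=15h: 253 + 362 = 615.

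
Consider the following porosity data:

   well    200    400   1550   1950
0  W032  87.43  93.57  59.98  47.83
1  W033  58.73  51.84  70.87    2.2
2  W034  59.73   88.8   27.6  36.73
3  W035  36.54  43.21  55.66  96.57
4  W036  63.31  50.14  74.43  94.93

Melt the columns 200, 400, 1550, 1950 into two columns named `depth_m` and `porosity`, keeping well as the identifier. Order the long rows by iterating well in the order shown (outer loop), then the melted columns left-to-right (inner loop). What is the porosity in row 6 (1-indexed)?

20 rows total (5 × 4). Row 6: index ⌊(6-1)/4⌋ = 1 into well → W033; (6-1) mod 4 = 1 into the melted columns → 400.
So row 6 is (W033, 400, 51.84); porosity = 51.84.

51.84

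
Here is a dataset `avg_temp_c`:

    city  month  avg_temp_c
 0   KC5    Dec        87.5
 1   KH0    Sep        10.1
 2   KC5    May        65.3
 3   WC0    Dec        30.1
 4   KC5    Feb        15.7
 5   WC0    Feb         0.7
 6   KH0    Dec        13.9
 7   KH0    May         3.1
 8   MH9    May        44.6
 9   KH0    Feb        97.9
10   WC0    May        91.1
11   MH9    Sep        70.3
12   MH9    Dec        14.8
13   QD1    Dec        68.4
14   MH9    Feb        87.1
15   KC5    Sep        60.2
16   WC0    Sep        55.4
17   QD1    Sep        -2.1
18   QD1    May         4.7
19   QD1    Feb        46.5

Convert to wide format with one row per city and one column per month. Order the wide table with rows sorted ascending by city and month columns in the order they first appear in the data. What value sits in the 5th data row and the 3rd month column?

With rows sorted ascending by city, row 5 is city=WC0. month columns in first-appearance order: Dec, Sep, May, Feb; column 3 is May.
Long rows with city=WC0, month=May: avg_temp_c = 91.1.

91.1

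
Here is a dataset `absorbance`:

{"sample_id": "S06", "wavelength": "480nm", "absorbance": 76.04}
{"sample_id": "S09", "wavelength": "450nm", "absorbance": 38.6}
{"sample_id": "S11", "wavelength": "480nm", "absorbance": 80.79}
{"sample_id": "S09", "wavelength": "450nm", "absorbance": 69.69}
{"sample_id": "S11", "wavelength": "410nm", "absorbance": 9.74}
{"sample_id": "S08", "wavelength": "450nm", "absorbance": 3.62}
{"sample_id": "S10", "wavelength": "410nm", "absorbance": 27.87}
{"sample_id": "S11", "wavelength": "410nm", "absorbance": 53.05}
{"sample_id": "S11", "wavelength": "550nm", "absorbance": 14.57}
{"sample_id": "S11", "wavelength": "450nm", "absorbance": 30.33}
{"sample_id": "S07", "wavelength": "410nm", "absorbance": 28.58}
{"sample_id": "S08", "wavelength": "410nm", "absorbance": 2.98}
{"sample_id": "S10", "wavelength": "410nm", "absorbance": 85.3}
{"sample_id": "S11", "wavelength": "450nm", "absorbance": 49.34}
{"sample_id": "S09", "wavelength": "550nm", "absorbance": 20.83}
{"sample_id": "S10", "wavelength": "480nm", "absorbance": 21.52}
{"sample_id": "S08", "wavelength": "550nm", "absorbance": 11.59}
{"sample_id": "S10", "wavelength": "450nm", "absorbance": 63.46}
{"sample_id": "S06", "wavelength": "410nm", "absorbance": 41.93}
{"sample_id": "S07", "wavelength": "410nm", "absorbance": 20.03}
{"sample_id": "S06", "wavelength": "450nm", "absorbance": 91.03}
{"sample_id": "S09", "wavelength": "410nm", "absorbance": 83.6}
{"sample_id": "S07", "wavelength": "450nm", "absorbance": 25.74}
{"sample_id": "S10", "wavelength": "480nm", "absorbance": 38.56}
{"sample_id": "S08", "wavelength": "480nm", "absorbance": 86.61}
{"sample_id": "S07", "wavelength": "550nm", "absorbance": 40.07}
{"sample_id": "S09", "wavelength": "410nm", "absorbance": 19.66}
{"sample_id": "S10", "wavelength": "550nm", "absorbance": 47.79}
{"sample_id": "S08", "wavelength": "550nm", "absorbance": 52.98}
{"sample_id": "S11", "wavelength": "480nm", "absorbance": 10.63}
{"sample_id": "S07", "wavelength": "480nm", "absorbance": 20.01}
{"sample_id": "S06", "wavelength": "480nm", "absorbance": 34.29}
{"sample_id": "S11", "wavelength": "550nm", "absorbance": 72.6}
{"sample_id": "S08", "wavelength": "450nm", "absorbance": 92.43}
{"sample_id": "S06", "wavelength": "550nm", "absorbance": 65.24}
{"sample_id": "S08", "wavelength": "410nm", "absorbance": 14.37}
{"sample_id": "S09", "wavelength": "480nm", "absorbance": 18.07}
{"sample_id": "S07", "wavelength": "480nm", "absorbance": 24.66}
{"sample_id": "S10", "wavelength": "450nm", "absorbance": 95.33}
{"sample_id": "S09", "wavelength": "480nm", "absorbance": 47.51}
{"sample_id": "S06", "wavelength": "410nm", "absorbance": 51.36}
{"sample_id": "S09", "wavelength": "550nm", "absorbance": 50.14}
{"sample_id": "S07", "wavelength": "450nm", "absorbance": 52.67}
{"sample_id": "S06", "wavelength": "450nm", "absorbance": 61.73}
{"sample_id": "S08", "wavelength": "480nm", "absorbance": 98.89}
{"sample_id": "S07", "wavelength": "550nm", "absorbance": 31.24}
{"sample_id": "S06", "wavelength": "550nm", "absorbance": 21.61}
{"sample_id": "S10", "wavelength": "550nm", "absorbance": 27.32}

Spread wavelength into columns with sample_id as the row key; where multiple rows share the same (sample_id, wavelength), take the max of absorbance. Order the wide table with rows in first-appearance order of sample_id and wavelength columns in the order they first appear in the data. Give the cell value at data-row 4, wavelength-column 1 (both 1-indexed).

98.89

With rows in first-appearance order of sample_id, row 4 is sample_id=S08. wavelength columns in first-appearance order: 480nm, 450nm, 410nm, 550nm; column 1 is 480nm.
Long rows with sample_id=S08, wavelength=480nm: max(86.61, 98.89) = 98.89.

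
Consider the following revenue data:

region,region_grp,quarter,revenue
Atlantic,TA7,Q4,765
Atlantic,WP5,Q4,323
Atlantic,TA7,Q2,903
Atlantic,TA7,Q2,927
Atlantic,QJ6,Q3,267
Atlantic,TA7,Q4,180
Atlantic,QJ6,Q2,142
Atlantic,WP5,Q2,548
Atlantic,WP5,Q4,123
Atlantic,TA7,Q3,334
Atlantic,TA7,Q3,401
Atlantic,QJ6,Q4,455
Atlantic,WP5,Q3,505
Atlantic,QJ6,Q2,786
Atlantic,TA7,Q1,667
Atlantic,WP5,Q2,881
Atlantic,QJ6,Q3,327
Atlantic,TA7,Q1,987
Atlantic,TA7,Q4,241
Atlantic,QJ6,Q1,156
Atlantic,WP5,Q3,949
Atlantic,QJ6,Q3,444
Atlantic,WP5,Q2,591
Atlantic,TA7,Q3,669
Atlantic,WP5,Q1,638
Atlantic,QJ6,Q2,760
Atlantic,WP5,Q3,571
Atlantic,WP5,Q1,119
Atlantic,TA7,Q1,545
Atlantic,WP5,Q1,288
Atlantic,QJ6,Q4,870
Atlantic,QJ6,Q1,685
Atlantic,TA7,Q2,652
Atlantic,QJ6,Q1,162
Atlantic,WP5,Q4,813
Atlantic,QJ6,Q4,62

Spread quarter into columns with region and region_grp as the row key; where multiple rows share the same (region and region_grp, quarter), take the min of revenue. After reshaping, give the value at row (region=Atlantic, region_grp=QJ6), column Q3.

267

Rows with region=Atlantic, region_grp=QJ6 and quarter=Q3: revenue values are 267, 327, 444.
min(267, 327, 444) = 267.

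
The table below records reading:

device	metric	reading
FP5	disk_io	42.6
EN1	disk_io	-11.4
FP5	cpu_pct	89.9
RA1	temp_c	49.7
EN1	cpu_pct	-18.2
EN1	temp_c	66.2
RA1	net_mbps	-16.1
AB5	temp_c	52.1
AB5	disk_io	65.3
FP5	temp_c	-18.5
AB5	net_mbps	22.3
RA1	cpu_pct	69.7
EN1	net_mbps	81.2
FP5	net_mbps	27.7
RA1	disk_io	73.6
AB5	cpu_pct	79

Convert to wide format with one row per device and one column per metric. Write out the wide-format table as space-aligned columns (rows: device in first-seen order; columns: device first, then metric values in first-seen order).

Columns: device plus the 4 distinct metric values (disk_io, cpu_pct, temp_c, net_mbps).
For example, row FP5 column disk_io takes reading=42.6 from the long row (FP5, disk_io).

device  disk_io  cpu_pct  temp_c  net_mbps
FP5     42.6     89.9     -18.5   27.7    
EN1     -11.4    -18.2    66.2    81.2    
RA1     73.6     69.7     49.7    -16.1   
AB5     65.3     79       52.1    22.3    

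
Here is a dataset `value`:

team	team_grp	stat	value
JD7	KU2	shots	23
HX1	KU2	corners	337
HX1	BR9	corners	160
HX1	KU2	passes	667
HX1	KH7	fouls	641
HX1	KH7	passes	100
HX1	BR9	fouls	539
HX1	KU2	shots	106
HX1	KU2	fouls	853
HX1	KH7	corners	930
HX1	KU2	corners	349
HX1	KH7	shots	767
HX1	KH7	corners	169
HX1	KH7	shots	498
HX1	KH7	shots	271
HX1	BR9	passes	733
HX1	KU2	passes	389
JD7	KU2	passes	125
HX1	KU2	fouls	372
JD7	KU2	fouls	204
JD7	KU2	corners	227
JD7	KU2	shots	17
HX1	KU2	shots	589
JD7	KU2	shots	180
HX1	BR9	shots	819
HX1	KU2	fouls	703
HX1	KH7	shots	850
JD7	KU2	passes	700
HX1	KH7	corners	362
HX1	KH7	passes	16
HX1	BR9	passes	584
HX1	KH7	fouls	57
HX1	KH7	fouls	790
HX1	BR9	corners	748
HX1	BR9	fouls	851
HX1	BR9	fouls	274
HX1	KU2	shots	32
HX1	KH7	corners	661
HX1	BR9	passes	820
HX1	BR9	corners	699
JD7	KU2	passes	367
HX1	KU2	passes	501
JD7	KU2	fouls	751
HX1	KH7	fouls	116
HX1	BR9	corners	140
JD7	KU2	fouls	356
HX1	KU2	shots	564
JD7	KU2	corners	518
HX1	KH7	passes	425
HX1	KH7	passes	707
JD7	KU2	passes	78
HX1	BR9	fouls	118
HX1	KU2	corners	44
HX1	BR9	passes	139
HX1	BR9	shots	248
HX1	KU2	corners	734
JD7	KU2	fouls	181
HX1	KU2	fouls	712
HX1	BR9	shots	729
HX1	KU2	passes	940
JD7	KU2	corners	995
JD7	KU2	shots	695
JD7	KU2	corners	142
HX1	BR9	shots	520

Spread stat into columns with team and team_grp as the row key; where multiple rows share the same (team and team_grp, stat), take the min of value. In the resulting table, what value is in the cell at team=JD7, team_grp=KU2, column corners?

142

Rows with team=JD7, team_grp=KU2 and stat=corners: value values are 227, 518, 995, 142.
min(227, 518, 995, 142) = 142.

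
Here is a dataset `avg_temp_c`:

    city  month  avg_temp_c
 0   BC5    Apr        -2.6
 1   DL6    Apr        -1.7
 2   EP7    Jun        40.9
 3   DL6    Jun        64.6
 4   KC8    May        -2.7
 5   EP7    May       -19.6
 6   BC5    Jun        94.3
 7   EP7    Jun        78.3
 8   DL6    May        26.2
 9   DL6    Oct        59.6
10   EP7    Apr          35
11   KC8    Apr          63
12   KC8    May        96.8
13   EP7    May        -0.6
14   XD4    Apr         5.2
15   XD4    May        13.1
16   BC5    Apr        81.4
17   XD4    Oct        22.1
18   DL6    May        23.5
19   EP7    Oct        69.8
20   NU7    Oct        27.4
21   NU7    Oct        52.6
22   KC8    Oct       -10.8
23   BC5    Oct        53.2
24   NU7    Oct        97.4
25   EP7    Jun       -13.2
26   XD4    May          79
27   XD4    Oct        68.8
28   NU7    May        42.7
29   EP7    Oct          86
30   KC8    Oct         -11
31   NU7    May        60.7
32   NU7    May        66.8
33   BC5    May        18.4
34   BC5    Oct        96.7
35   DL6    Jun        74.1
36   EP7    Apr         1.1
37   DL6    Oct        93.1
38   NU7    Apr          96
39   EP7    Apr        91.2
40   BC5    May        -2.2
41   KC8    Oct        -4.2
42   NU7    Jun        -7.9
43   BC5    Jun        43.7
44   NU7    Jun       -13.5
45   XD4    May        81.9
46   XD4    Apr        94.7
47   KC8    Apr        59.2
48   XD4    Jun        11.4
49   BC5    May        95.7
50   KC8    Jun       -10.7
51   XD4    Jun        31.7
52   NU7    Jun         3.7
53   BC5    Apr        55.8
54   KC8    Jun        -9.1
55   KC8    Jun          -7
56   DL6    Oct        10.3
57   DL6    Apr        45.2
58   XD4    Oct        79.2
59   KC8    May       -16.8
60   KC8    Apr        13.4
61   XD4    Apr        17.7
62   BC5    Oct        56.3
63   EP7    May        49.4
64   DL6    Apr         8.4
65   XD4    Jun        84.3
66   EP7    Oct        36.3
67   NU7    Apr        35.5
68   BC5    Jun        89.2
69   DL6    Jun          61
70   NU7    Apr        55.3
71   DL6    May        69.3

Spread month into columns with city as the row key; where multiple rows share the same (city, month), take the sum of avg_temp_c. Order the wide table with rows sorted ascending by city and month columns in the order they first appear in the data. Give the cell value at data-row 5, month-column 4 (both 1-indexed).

177.4

With rows sorted ascending by city, row 5 is city=NU7. month columns in first-appearance order: Apr, Jun, May, Oct; column 4 is Oct.
Long rows with city=NU7, month=Oct: 27.4 + 52.6 + 97.4 = 177.4.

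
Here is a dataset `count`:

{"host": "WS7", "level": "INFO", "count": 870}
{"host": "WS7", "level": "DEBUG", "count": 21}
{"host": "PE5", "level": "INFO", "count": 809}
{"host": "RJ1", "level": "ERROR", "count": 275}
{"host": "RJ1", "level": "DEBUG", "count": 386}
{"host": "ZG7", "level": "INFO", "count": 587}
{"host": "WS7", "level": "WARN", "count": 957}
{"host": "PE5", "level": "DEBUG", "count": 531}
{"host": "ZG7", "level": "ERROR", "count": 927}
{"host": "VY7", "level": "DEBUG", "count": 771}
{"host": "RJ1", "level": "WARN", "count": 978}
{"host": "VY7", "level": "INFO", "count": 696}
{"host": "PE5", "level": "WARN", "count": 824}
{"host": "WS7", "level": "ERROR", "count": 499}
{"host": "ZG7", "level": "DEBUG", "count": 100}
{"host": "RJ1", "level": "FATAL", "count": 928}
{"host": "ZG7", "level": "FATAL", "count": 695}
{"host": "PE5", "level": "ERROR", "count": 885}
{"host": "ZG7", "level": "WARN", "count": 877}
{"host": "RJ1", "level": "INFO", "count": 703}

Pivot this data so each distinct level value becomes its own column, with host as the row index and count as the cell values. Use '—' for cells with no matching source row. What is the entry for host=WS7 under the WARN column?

The long row with host=WS7, level=WARN has count=957.

957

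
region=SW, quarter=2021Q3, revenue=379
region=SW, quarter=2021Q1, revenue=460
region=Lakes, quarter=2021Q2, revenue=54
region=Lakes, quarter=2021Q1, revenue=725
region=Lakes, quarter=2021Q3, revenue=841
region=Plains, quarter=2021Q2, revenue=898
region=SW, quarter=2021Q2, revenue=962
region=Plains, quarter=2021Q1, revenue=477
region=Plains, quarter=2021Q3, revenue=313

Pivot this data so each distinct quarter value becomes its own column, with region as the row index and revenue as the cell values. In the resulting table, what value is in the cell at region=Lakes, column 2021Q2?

54

Wide layout: rows indexed by region, columns are the 3 distinct quarter values (2021Q3, 2021Q1, 2021Q2).
Cell (region=Lakes, quarter=2021Q2) draws from the long row where region=Lakes and quarter=2021Q2, which has revenue=54.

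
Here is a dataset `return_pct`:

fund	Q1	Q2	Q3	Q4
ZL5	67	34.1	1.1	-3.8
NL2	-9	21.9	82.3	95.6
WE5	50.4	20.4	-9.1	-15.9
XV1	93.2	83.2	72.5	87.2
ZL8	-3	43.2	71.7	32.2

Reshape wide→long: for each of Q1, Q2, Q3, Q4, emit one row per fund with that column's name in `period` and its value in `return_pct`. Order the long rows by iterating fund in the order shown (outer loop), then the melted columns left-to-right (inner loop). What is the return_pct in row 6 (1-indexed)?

20 rows total (5 × 4). Row 6: index ⌊(6-1)/4⌋ = 1 into fund → NL2; (6-1) mod 4 = 1 into the melted columns → Q2.
So row 6 is (NL2, Q2, 21.9); return_pct = 21.9.

21.9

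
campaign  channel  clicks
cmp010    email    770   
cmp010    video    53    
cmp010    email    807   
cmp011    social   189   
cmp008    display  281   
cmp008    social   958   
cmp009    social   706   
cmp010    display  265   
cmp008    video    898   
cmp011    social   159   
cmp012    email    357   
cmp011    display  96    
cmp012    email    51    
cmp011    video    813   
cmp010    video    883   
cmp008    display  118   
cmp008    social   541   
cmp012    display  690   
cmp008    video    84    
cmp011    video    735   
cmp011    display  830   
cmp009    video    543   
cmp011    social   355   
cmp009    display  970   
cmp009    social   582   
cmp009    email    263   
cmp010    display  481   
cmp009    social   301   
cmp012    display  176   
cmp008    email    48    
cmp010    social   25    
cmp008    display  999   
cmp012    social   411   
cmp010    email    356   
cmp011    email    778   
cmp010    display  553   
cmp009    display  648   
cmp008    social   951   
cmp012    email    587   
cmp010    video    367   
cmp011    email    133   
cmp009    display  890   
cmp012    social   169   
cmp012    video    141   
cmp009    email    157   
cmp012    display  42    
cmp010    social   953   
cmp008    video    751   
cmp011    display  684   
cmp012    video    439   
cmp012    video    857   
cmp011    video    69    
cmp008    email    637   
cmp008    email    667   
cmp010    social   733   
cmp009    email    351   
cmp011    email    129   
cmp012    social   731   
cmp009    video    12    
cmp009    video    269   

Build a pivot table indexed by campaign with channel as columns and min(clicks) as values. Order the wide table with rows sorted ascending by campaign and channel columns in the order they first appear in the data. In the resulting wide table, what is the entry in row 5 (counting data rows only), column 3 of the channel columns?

169

With rows sorted ascending by campaign, row 5 is campaign=cmp012. channel columns in first-appearance order: email, video, social, display; column 3 is social.
Long rows with campaign=cmp012, channel=social: min(411, 169, 731) = 169.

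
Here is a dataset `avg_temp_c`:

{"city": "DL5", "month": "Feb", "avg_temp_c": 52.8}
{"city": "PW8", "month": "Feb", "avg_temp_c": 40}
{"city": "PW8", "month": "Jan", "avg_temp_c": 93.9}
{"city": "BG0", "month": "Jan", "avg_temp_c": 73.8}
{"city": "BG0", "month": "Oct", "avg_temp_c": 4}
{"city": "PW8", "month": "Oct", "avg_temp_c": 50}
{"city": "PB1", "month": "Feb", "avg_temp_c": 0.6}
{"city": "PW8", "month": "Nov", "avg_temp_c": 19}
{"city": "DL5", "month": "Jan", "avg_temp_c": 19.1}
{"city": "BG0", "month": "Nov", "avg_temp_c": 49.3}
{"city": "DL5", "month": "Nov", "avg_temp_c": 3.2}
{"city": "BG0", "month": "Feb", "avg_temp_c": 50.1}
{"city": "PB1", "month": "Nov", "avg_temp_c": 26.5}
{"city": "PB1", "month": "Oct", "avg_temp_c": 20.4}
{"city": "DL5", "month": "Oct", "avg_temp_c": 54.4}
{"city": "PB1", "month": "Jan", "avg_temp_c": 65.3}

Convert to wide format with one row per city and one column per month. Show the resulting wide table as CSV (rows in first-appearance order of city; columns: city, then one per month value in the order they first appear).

Columns: city plus the 4 distinct month values (Feb, Jan, Oct, Nov).
For example, row DL5 column Feb takes avg_temp_c=52.8 from the long row (DL5, Feb).

city,Feb,Jan,Oct,Nov
DL5,52.8,19.1,54.4,3.2
PW8,40,93.9,50,19
BG0,50.1,73.8,4,49.3
PB1,0.6,65.3,20.4,26.5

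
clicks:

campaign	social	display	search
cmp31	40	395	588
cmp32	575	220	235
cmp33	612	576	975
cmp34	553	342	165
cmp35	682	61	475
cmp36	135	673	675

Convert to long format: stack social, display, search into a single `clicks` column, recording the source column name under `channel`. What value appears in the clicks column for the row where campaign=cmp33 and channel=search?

975

Unpivoting turns each (campaign, wide-column) pair into one long row.
The wide cell at row cmp33, column search holds 975, so the long row (cmp33, search) has clicks=975.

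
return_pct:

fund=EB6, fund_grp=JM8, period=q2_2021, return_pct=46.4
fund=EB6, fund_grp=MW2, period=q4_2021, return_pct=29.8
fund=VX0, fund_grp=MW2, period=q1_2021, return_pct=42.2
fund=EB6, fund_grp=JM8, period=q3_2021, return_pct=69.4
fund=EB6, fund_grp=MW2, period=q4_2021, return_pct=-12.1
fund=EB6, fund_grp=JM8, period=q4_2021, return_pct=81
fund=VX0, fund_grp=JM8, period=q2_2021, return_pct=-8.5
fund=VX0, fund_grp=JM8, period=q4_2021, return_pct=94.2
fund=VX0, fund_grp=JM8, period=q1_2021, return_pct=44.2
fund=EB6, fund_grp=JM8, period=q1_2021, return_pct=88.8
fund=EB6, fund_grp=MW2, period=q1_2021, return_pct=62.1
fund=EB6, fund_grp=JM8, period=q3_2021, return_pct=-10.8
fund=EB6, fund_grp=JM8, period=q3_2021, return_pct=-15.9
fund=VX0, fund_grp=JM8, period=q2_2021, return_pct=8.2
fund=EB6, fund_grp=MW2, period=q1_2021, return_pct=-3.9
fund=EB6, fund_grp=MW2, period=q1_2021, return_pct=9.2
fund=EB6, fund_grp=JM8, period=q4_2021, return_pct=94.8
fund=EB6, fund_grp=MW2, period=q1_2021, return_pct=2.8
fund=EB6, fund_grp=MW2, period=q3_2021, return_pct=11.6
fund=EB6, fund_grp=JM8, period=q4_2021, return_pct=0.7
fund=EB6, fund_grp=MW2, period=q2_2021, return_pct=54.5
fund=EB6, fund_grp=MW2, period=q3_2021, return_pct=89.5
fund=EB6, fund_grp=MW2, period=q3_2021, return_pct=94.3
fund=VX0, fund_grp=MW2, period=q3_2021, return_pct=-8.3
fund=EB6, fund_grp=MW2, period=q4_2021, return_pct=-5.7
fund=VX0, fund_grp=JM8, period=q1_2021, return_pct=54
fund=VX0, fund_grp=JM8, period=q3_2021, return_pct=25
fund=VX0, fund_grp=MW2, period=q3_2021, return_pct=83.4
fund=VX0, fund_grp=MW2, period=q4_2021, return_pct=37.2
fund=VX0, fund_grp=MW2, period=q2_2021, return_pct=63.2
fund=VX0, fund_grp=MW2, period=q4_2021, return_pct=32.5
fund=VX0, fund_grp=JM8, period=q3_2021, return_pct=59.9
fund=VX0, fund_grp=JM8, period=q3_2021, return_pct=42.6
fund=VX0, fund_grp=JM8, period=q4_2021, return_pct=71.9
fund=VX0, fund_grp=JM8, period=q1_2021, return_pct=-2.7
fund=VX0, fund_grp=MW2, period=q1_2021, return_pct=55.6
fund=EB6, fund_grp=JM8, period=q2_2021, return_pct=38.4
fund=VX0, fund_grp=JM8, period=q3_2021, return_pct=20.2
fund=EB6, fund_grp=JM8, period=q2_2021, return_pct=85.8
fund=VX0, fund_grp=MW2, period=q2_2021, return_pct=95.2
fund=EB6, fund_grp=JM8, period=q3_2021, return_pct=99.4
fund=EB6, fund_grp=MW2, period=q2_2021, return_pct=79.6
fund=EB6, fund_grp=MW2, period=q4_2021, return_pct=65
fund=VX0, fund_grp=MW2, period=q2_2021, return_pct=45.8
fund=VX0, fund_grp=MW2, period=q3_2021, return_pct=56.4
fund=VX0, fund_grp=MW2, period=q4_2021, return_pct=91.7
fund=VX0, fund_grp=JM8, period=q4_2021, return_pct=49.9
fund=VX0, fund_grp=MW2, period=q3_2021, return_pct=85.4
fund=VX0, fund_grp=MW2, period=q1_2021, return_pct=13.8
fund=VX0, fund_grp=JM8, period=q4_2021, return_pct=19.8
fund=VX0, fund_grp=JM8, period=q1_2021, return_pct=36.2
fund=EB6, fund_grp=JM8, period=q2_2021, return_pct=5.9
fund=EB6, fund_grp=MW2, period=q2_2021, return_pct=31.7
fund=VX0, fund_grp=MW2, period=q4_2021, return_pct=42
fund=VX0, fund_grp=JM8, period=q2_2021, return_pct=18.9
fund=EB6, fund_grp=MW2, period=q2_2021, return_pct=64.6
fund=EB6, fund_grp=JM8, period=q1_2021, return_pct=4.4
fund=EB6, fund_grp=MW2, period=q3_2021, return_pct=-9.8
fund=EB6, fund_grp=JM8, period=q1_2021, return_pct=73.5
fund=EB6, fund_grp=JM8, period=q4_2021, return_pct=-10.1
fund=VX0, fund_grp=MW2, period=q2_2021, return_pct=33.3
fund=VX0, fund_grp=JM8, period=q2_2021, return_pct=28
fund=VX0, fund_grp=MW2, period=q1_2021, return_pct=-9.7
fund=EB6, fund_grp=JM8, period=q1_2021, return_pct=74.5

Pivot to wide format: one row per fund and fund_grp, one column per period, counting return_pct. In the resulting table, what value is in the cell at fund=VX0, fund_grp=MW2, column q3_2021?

Rows with fund=VX0, fund_grp=MW2 and period=q3_2021: return_pct values are -8.3, 83.4, 56.4, 85.4.
4 rows match — count = 4.

4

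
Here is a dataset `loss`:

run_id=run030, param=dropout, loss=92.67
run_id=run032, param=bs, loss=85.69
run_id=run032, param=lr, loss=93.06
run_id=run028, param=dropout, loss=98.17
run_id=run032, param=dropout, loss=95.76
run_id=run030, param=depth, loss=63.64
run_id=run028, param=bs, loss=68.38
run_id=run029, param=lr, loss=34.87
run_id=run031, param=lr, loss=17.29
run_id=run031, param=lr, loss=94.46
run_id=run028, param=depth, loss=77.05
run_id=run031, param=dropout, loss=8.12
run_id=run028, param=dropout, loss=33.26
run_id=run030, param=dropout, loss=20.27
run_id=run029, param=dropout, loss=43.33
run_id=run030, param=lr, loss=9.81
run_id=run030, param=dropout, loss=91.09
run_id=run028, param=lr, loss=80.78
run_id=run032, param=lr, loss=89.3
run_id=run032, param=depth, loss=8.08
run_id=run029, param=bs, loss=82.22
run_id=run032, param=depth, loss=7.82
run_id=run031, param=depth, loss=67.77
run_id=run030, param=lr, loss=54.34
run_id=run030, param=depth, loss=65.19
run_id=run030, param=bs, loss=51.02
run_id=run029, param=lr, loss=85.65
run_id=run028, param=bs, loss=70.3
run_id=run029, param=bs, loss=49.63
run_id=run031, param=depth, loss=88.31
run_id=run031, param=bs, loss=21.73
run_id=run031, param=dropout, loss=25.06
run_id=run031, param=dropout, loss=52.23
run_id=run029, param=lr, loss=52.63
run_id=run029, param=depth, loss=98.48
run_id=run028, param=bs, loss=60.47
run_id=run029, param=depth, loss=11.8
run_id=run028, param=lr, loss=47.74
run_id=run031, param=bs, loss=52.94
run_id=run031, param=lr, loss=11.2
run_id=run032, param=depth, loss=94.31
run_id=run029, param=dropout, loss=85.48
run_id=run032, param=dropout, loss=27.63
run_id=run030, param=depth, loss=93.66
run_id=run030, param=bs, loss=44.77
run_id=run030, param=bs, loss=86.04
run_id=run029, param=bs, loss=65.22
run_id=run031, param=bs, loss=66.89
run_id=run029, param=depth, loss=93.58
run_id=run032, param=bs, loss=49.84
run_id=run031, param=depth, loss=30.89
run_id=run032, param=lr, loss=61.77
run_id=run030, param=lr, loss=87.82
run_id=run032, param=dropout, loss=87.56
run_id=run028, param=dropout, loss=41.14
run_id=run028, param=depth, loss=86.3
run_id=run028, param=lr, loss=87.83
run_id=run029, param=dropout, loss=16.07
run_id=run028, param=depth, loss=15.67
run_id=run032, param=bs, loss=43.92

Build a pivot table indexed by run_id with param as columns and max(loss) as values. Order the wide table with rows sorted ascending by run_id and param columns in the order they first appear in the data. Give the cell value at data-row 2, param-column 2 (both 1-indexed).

With rows sorted ascending by run_id, row 2 is run_id=run029. param columns in first-appearance order: dropout, bs, lr, depth; column 2 is bs.
Long rows with run_id=run029, param=bs: max(82.22, 49.63, 65.22) = 82.22.

82.22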